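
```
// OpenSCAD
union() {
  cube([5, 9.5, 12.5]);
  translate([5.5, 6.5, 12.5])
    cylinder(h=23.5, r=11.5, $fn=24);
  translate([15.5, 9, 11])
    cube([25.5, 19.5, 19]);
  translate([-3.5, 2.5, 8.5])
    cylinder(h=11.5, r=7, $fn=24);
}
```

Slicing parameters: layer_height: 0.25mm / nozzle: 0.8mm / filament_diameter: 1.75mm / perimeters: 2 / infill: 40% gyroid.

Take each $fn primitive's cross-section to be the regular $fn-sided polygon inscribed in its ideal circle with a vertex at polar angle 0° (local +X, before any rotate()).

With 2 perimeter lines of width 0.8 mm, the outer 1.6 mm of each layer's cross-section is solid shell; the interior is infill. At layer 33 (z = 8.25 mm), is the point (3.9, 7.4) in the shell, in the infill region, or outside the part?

shell

At z = 8.25 mm: the cube (footprint 5×9.5) is included at this height; the cylinder at (5.5, 6.5) is absent (z outside [12.5, 36]); the cube at (15.5, 9) does not reach this height (z outside [11, 30]); the cylinder at (-3.5, 2.5) is absent (z outside [8.5, 20]); Merging all regions: only the 5×9.5 cube is present, so the union is just that shape — 1 connected region. Overall, the cross-section is a single solid region. The nearest boundary edge runs (5.00, 0.00)→(5.00, 9.50); distance from the point to it = 1.10 mm. The point is inside the cross-section, 1.10 mm from the nearest boundary — within the 1.6 mm shell band (2 × 0.8).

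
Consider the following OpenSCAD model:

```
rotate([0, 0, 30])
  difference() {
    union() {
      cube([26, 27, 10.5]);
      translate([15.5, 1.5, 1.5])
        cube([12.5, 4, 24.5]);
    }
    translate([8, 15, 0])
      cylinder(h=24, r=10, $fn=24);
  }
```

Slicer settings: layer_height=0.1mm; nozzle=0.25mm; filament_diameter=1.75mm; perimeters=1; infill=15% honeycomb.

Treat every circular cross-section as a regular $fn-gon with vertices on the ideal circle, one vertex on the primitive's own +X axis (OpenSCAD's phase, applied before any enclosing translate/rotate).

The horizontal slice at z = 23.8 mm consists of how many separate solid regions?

At z = 23.8 mm: the cube is not intersected at this z (z outside [0, 10.5]); the cube at (15.5, 1.5) (footprint 12.5×4) is included at this height; Combining (union): only the 12.5×4 cube at (15.5, 1.5) is present, so the union is just that shape — 1 connected region; the r=10 cylinder at (8, 15) contributes a regular 24-gon of circumradius 10; After the difference (first − rest): starting from that combined region, the r=10 cylinder at (8, 15) misses the remaining region (no effect) — 1 connected region; (rotated 30° about Z; rotation is an isometry so areas/perimeters/island counts are preserved). The result has 1 disconnected region.

1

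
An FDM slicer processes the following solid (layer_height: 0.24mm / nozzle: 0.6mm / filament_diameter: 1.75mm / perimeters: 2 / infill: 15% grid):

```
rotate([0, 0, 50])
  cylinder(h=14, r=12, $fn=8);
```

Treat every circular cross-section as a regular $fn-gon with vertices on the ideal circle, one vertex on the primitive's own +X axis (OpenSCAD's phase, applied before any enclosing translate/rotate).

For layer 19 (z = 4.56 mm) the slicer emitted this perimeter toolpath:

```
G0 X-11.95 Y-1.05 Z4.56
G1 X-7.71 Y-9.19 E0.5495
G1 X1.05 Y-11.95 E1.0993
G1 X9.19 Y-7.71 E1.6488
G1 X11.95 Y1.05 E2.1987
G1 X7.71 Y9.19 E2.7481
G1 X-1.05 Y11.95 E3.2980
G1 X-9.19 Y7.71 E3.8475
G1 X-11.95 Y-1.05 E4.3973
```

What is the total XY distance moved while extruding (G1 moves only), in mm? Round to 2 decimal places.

73.45 mm

Sum the Euclidean lengths of each G1 segment: total = 73.45 mm.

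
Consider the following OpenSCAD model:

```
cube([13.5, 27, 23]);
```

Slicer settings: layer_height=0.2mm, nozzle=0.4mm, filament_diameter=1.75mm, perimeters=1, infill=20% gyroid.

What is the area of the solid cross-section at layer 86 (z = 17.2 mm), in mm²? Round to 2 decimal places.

364.50 mm²

At z = 17.2 mm: the cube (footprint 13.5×27) is included at this height (area 364.50 mm²). Overall, the cross-section is a single solid region. Net area = 364.50 mm².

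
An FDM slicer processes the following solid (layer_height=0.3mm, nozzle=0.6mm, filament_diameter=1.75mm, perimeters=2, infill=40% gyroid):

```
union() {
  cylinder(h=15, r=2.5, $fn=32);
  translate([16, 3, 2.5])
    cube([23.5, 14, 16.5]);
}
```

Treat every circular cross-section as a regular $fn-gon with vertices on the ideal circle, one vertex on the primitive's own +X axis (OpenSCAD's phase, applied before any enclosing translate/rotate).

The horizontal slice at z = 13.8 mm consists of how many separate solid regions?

At z = 13.8 mm: the r=2.5 cylinder gives a regular 32-gon of circumradius 2.5 (constant along its height); the cube at (16, 3) (footprint 23.5×14) is included at this height; Taking the union: the 2 present regions are separate (no shared area or edge), so areas and boundary lengths simply add and each stays a separate island — 2 connected regions. The result has 2 disconnected regions.

2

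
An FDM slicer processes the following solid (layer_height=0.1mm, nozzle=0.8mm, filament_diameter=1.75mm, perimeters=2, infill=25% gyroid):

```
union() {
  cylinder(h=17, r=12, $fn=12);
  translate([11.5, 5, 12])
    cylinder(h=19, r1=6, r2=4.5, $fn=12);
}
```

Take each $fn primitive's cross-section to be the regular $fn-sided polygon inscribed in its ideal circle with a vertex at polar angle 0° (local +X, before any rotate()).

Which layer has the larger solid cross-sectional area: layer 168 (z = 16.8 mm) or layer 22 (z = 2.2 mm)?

Layer 168 (z = 16.8): the r=12 cylinder gives a regular 12-gon of circumradius 12 (constant along its height) (area = (12/2)·12.000²·sin(360°/12) = 432.00 mm²); the cone at (11.5, 5) contributes a regular 12-gon of circumradius 5.621 (interpolated between r1=6 and r2=4.5 at t=0.253) (area = (12/2)·5.621²·sin(360°/12) = 94.79 mm²); Combining (union): the regions partially overlap — summed areas 526.79 mm² minus the doubly-counted overlap 34.16 mm² gives 492.63 mm² — area = 492.63 mm². So its area = 492.63 mm². Layer 22 (z = 2.2): the r=12 cylinder contributes a regular 12-gon of circumradius 12 (area = (12/2)·12.000²·sin(360°/12) = 432.00 mm²); the cone at (11.5, 5) is absent (z outside [12, 31]); Merging all regions: only the r=12 cylinder is present, so the union is just that shape — area = 432.00 mm². So its area = 432.00 mm². Layer 168 is larger (492.63 vs 432.00 mm²).

layer 168 (z = 16.8 mm)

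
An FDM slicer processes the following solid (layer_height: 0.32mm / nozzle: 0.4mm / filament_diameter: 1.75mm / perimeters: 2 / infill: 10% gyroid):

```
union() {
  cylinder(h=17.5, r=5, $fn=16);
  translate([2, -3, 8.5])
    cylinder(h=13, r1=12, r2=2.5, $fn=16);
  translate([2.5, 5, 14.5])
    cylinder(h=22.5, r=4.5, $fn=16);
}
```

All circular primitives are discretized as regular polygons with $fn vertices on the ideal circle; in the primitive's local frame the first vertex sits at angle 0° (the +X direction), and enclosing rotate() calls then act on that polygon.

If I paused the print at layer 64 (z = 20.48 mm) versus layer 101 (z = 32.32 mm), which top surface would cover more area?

Layer 64 (z = 20.48): the cylinder does not reach this height (z outside [0, 17.5]); the cone at (2, -3) (r1=12→r2=2.5) has section circumradius 3.245 here — a regular 16-gon (area = (16/2)·3.245²·sin(360°/16) = 32.24 mm²); the r=4.5 cylinder at (2.5, 5) contributes a regular 16-gon of circumradius 4.5 (area = (16/2)·4.500²·sin(360°/16) = 61.99 mm²); Taking the union: the 2 present regions are separate (no shared area or edge), so areas and boundary lengths simply add and each stays a separate island — area = 94.24 mm². So its area = 94.24 mm². Layer 101 (z = 32.32): the cylinder is absent (z outside [0, 17.5]); the cone at (2, -3) does not reach this height (z outside [8.5, 21.5]); the r=4.5 cylinder at (2.5, 5) contributes a regular 16-gon of circumradius 4.5 (area = (16/2)·4.500²·sin(360°/16) = 61.99 mm²); Combining (union): only the r=4.5 cylinder at (2.5, 5) is present, so the union is just that shape — area = 61.99 mm². So its area = 61.99 mm². Layer 64 is larger (94.24 vs 61.99 mm²).

layer 64 (z = 20.48 mm)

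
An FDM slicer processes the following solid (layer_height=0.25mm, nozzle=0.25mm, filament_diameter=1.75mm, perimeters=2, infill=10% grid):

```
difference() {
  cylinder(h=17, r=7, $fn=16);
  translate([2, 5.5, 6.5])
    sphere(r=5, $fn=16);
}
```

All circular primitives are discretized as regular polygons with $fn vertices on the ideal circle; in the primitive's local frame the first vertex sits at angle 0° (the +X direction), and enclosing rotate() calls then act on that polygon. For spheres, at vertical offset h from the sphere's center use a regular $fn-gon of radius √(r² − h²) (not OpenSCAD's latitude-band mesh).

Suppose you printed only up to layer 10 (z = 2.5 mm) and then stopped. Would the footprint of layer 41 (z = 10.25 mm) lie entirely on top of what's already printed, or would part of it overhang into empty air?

Compare the two slices. At z = 2.5: the r=7 cylinder contributes a regular 16-gon of circumradius 7 (area = (16/2)·7.000²·sin(360°/16) = 150.01 mm²); the sphere at (2, 5.5): section is a regular 16-gon, circumradius = √(r²−h²) = √(5²−4²) = 3.000 (area = (16/2)·3.000²·sin(360°/16) = 27.55 mm²); After the difference (first − rest): starting from the r=7 cylinder (150.01 mm²), the r=5 sphere at (2, 5.5) partially overlaps it — only the 18.77 mm² overlap (of its 27.55 mm²) is removed, clipping the outline — area = 131.24 mm². At z = 10.25: the r=7 cylinder gives a regular 16-gon of circumradius 7 (constant along its height) (area = (16/2)·7.000²·sin(360°/16) = 150.01 mm²); the r=5 sphere at (2, 5.5) slices to a regular 16-gon of circumradius 3.307 (√(r²−h²) with h=3.75 from center) (area = (16/2)·3.307²·sin(360°/16) = 33.48 mm²); Subtracting the remaining from the first: starting from the r=7 cylinder (150.01 mm²), the r=5 sphere at (2, 5.5) partially overlaps it — only the 21.95 mm² overlap (of its 33.48 mm²) is removed, clipping the outline — area = 128.06 mm². Checking containment: the cross-section at z = 10.25 is a subset of the cross-section at z = 2.5.

entirely on top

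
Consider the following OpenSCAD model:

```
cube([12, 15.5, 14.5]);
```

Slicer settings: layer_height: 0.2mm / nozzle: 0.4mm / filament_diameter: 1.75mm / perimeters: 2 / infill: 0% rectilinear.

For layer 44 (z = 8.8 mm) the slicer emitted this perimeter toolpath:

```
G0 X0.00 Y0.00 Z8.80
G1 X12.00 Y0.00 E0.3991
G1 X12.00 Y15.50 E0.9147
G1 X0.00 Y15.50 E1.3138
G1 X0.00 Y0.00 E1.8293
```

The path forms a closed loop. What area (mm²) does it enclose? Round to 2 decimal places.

Apply the shoelace formula to the sequence of (X, Y) vertices; enclosed area = 186.00 mm².

186.00 mm²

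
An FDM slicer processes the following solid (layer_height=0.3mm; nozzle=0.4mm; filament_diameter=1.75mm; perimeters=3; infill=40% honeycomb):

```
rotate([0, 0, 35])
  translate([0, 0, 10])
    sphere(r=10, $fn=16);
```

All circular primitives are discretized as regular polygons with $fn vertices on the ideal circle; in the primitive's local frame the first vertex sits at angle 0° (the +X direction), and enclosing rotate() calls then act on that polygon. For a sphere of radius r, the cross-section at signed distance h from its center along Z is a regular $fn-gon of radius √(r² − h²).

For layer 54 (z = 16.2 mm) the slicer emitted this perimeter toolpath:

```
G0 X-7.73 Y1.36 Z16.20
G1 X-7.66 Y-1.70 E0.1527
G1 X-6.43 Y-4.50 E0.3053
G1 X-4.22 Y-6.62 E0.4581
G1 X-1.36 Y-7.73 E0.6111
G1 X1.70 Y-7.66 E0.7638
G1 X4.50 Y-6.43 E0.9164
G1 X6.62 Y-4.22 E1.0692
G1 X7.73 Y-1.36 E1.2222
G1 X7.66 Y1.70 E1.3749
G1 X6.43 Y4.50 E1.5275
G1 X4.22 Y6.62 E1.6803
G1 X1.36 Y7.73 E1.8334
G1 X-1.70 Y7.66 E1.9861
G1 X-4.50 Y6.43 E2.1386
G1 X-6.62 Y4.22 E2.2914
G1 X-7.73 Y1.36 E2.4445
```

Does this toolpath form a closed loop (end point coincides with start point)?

Start point (G0): (-7.73, 1.36). End point (last G1): the path returns to the start — closed.

yes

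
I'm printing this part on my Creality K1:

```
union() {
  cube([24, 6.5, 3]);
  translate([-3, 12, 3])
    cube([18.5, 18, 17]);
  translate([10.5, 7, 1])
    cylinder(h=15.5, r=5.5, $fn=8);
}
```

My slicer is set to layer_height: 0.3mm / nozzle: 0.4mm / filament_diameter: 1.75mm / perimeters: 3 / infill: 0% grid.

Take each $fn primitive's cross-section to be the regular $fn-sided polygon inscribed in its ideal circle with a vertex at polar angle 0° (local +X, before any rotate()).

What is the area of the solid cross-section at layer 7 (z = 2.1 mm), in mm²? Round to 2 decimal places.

204.18 mm²

At z = 2.1 mm: the cube is present — its section is the full 24×6.5 rectangle (area 156.00 mm²); the cube at (-3, 12) does not reach this height (z outside [3, 20]); the r=5.5 cylinder at (10.5, 7) contributes a regular 8-gon of circumradius 5.5 (area = (8/2)·5.500²·sin(360°/8) = 85.56 mm²); Taking the union: the regions partially overlap — summed areas 241.56 mm² minus the doubly-counted overlap 37.38 mm² gives 204.18 mm² — area = 204.18 mm². Overall, the cross-section is a single solid region. Net area = 204.18 mm².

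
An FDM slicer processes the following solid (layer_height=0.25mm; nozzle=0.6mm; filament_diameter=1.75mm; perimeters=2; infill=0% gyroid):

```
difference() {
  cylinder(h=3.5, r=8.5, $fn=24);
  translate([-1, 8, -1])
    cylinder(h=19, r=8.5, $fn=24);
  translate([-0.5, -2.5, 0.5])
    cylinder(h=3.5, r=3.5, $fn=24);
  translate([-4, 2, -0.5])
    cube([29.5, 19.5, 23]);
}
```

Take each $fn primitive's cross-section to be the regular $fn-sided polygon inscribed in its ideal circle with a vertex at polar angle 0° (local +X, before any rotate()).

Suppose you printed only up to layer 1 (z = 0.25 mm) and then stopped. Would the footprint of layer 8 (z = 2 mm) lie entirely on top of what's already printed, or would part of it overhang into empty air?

Compare the two slices. At z = 0.25: the cylinder: section is a regular 24-gon, circumradius r=8.5 (area = (24/2)·8.500²·sin(360°/24) = 224.40 mm²); the r=8.5 cylinder at (-1, 8) gives a regular 24-gon of circumradius 8.5 (constant along its height) (area = (24/2)·8.500²·sin(360°/24) = 224.40 mm²); the cylinder at (-0.5, -2.5) is not intersected at this z (z outside [0.5, 4]); the cube at (-4, 2) is present — its section is the full 29.5×19.5 rectangle (area 575.25 mm²); After the difference (first − rest): starting from the r=8.5 cylinder (224.40 mm²), the r=8.5 cylinder at (-1, 8) partially overlaps it — only the 93.46 mm² overlap (of its 224.40 mm²) is removed, clipping the outline; the 29.5×19.5 cube at (-4, 2) partially overlaps it — only the 4.68 mm² overlap (of its 575.25 mm²) is removed, clipping the outline — area = 126.25 mm². At z = 2: the r=8.5 cylinder gives a regular 24-gon of circumradius 8.5 (constant along its height) (area = (24/2)·8.500²·sin(360°/24) = 224.40 mm²); the r=8.5 cylinder at (-1, 8) gives a regular 24-gon of circumradius 8.5 (constant along its height) (area = (24/2)·8.500²·sin(360°/24) = 224.40 mm²); the r=3.5 cylinder at (-0.5, -2.5) gives a regular 24-gon of circumradius 3.5 (constant along its height) (area = (24/2)·3.500²·sin(360°/24) = 38.05 mm²); the cube at (-4, 2) is present — its section is the full 29.5×19.5 rectangle (area 575.25 mm²); After the difference (first − rest): starting from the r=8.5 cylinder (224.40 mm²), the r=8.5 cylinder at (-1, 8) partially overlaps it — only the 93.46 mm² overlap (of its 224.40 mm²) is removed, clipping the outline; the r=3.5 cylinder at (-0.5, -2.5) partially overlaps it — only the 33.21 mm² overlap (of its 38.05 mm²) is removed, clipping the outline; the 29.5×19.5 cube at (-4, 2) partially overlaps it — only the 4.68 mm² overlap (of its 575.25 mm²) is removed, clipping the outline — area = 93.04 mm². Checking containment: the cross-section at z = 2 is a subset of the cross-section at z = 0.25.

entirely on top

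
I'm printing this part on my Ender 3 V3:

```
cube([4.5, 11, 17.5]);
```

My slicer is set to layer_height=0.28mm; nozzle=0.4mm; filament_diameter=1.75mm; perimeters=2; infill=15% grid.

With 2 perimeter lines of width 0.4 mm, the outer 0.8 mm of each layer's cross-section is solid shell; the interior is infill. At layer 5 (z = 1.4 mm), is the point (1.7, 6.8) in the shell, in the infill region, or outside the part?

At z = 1.4 mm: the 4.5×11 cube contributes its full rectangle. Overall, the cross-section is a single solid region. The nearest boundary edge runs (0.00, 11.00)→(0.00, 0.00); distance from the point to it = 1.70 mm. The point is inside the cross-section and 1.70 mm from the nearest boundary — more than the 0.8 mm shell width (2 × 0.4), so it's in the infill interior.

infill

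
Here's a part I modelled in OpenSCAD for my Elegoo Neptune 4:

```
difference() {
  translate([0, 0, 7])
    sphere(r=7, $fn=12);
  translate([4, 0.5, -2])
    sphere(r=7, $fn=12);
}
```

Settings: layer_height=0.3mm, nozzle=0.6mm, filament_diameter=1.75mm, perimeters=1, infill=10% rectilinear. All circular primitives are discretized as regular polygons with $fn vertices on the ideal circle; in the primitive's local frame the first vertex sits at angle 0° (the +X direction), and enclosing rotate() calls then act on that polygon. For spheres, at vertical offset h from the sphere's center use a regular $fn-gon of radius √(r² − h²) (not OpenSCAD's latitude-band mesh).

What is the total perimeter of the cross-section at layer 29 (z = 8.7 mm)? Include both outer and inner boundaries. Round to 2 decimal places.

42.18 mm

At z = 8.7 mm: the r=7 sphere contributes a regular 12-gon of circumradius √(7²−1.7²) = 6.790 (perimeter = 2·12·6.790·sin(180°/12) = 42.18 mm); the sphere at (4, 0.5) is not intersected at this z (|z−center|=10.700 > r=7); After the difference (first − rest): none of the subtracted shapes is present at this height, so the r=7 sphere is unchanged — boundary = 42.18 mm. Overall, the cross-section is a single solid region. Total boundary length (outer) = 42.18 mm.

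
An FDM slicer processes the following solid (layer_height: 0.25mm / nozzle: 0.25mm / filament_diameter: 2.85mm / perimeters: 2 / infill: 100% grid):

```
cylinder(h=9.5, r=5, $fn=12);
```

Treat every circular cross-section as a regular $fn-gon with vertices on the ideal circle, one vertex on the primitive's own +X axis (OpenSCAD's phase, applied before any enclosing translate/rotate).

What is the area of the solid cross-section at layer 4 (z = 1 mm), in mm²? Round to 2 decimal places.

75.00 mm²

At z = 1 mm: the cylinder: section is a regular 12-gon, circumradius r=5 (area = (12/2)·5.000²·sin(360°/12) = 75.00 mm²). Overall, the cross-section is a single solid region. Net area = 75.00 mm².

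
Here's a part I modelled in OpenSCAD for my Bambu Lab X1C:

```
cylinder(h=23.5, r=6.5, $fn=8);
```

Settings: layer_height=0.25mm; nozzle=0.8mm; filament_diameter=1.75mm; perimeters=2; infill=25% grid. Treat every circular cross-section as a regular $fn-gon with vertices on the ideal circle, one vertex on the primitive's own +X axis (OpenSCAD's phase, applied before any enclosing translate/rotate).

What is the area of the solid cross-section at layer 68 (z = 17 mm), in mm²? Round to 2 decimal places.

At z = 17 mm: the r=6.5 cylinder contributes a regular 8-gon of circumradius 6.5 (area = (8/2)·6.500²·sin(360°/8) = 119.50 mm²). Overall, the cross-section is a single solid region. Net area = 119.50 mm².

119.50 mm²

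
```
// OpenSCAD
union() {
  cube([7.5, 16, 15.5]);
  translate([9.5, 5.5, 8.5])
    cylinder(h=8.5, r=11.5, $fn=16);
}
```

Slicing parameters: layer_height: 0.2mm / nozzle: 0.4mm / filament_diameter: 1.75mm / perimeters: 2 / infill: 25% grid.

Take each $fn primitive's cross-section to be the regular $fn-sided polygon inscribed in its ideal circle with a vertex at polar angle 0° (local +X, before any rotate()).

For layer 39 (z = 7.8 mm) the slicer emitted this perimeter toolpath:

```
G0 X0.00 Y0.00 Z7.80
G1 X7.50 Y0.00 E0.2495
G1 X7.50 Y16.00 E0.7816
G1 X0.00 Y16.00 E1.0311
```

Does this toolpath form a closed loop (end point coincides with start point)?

no

Start point (G0): (0.00, 0.00). End point (last G1): the path does not return to the start — open.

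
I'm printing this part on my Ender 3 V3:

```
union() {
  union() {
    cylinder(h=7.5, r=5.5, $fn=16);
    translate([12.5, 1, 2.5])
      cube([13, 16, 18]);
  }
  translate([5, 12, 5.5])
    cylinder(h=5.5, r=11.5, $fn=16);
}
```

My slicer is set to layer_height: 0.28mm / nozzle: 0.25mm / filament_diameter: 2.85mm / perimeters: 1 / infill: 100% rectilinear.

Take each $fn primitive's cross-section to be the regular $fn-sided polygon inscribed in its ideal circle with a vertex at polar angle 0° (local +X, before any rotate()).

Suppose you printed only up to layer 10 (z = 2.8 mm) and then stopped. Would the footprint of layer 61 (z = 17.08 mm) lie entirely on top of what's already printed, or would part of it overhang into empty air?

entirely on top

Compare the two slices. At z = 2.8: the r=5.5 cylinder gives a regular 16-gon of circumradius 5.5 (constant along its height) (area = (16/2)·5.500²·sin(360°/16) = 92.61 mm²); the cube at (12.5, 1) (footprint 13×16) is included at this height (area 208.00 mm²); Taking the union: the 2 present regions are separate (no shared area or edge), so areas and boundary lengths simply add and each stays a separate island — area = 300.61 mm²; the cylinder at (5, 12) does not reach this height (z outside [5.5, 11]); Combining (union): only the result so far is present, so the union is just that shape — area = 300.61 mm². At z = 17.08: the cylinder is not intersected at this z (z outside [0, 7.5]); the 13×16 cube at (12.5, 1) contributes its full rectangle (area 208.00 mm²); Combining (union): only the 13×16 cube at (12.5, 1) is present, so the union is just that shape — area = 208.00 mm²; the cylinder at (5, 12) is not intersected at this z (z outside [5.5, 11]); Combining (union): only that combined region is present, so the union is just that shape — area = 208.00 mm². Checking containment: the cross-section at z = 17.08 is a subset of the cross-section at z = 2.8.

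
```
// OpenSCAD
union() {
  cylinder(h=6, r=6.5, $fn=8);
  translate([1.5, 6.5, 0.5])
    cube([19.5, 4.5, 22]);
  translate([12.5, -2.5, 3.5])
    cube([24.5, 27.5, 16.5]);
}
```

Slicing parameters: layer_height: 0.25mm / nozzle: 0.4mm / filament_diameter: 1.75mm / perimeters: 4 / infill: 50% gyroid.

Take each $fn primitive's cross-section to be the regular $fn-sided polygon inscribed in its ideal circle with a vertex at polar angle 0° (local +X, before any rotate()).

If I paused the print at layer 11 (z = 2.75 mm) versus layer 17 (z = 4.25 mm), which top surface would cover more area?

layer 17 (z = 4.25 mm)

Layer 11 (z = 2.75): the r=6.5 cylinder contributes a regular 8-gon of circumradius 6.5 (area = (8/2)·6.500²·sin(360°/8) = 119.50 mm²); the cube at (1.5, 6.5) (footprint 19.5×4.5) is included at this height (area 87.75 mm²); the cube at (12.5, -2.5) is absent (z outside [3.5, 20]); Merging all regions: the 2 present regions are separate (no shared area or edge), so areas and boundary lengths simply add and each stays a separate island — area = 207.25 mm². So its area = 207.25 mm². Layer 17 (z = 4.25): the r=6.5 cylinder contributes a regular 8-gon of circumradius 6.5 (area = (8/2)·6.500²·sin(360°/8) = 119.50 mm²); the cube at (1.5, 6.5) is present — its section is the full 19.5×4.5 rectangle (area 87.75 mm²); the 24.5×27.5 cube at (12.5, -2.5) contributes its full rectangle (area 673.75 mm²); Taking the union: the regions partially overlap — summed areas 881.00 mm² minus the doubly-counted overlap 38.25 mm² gives 842.75 mm² — area = 842.75 mm². So its area = 842.75 mm². Layer 17 is larger (842.75 vs 207.25 mm²).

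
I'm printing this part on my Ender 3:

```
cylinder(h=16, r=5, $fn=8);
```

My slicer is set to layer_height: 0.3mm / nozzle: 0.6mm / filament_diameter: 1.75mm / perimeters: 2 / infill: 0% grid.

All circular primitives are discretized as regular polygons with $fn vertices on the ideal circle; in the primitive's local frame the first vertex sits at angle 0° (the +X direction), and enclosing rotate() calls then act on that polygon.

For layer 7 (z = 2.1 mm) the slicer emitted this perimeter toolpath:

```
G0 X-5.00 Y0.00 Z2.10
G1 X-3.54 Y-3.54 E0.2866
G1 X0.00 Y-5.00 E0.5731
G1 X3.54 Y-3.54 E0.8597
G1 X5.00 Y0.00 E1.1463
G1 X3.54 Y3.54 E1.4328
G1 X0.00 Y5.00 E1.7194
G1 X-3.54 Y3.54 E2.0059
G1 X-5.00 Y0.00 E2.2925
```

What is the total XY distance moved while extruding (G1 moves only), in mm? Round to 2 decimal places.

Sum the Euclidean lengths of each G1 segment: total = 30.63 mm.

30.63 mm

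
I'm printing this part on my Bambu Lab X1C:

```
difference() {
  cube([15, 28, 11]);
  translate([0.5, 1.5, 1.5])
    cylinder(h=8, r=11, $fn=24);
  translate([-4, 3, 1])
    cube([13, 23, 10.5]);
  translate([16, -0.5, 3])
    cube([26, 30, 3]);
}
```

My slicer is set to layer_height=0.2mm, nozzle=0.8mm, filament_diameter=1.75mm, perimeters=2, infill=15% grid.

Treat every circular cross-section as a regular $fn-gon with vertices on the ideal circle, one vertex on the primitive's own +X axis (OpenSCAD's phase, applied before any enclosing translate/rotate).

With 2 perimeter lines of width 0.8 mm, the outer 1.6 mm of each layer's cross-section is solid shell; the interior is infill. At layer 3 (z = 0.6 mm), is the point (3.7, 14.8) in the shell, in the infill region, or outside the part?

At z = 0.6 mm: the cube (footprint 15×28) is included at this height; the cylinder at (0.5, 1.5) is absent (z outside [1.5, 9.5]); the cube at (-4, 3) does not reach this height (z outside [1, 11.5]); the cube at (16, -0.5) is absent (z outside [3, 6]); Subtracting the remaining from the first: none of the subtracted shapes is present at this height, so the 15×28 cube is unchanged — 1 connected region. Overall, the cross-section is a single solid region. The nearest boundary edge runs (0.00, 28.00)→(0.00, 0.00); distance from the point to it = 3.70 mm. The point is inside the cross-section and 3.70 mm from the nearest boundary — more than the 1.6 mm shell width (2 × 0.8), so it's in the infill interior.

infill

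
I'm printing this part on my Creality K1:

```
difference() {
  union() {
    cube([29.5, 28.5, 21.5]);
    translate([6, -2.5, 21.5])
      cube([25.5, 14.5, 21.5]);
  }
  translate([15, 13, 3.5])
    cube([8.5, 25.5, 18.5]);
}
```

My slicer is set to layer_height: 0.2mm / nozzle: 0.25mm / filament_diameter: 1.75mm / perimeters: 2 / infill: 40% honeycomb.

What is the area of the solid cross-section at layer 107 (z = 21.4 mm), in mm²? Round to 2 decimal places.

709.00 mm²

At z = 21.4 mm: the 29.5×28.5 cube contributes its full rectangle (area 840.75 mm²); the cube at (6, -2.5) is not intersected at this z (z outside [21.5, 43]); Combining (union): only the 29.5×28.5 cube is present, so the union is just that shape — area = 840.75 mm²; the cube at (15, 13) is present — its section is the full 8.5×25.5 rectangle (area 216.75 mm²); Taking the first minus the rest: starting from that combined region (840.75 mm²), the 8.5×25.5 cube at (15, 13) partially overlaps it — only the 131.75 mm² overlap (of its 216.75 mm²) is removed, clipping the outline — area = 709.00 mm². Overall, the cross-section is a single solid region. Net area = 709.00 mm².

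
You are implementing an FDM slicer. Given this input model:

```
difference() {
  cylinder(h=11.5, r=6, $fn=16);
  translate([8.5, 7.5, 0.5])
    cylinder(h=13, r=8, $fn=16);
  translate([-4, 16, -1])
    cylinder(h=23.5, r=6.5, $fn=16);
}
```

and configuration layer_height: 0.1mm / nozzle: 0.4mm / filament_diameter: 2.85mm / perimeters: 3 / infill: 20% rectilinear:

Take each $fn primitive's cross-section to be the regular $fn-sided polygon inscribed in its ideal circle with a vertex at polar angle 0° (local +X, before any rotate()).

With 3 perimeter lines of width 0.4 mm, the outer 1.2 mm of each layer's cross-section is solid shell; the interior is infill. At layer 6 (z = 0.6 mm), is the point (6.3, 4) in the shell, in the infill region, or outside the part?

outside

At z = 0.6 mm: the r=6 cylinder gives a regular 16-gon of circumradius 6 (constant along its height); the cylinder at (8.5, 7.5): section is a regular 16-gon, circumradius r=8; the r=6.5 cylinder at (-4, 16) gives a regular 16-gon of circumradius 6.5 (constant along its height); Taking the first minus the rest: starting from the r=6 cylinder, the r=8 cylinder at (8.5, 7.5) partially overlaps it — only the 13.20 mm² overlap (of its 195.93 mm²) is removed, clipping the outline; the r=6.5 cylinder at (-4, 16) misses the remaining region (no effect) — 1 connected region. Overall, the cross-section is a single solid region. The nearest boundary edge runs (2.84, 1.84)→(5.44, 0.11); distance from the point to it = 3.71 mm. The point is not inside any of the regions above, so it lies outside the cross-section (3.71 mm from the nearest boundary).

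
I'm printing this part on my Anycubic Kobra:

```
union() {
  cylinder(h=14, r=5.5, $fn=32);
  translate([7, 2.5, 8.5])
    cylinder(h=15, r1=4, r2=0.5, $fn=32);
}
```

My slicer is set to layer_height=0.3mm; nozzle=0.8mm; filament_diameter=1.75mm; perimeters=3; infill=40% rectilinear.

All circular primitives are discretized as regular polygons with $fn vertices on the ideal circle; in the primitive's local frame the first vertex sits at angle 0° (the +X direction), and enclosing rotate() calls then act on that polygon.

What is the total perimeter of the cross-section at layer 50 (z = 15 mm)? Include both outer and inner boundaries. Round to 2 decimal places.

At z = 15 mm: the cylinder does not reach this height (z outside [0, 14]); the cone at (7, 2.5) (r1=4→r2=0.5) has section circumradius 2.483 here — a regular 32-gon (perimeter = 2·32·2.483·sin(180°/32) = 15.58 mm); Merging all regions: only the cone at (7, 2.5) is present, so the union is just that shape — boundary = 15.58 mm. Overall, the cross-section is a single solid region. Total boundary length (outer) = 15.58 mm.

15.58 mm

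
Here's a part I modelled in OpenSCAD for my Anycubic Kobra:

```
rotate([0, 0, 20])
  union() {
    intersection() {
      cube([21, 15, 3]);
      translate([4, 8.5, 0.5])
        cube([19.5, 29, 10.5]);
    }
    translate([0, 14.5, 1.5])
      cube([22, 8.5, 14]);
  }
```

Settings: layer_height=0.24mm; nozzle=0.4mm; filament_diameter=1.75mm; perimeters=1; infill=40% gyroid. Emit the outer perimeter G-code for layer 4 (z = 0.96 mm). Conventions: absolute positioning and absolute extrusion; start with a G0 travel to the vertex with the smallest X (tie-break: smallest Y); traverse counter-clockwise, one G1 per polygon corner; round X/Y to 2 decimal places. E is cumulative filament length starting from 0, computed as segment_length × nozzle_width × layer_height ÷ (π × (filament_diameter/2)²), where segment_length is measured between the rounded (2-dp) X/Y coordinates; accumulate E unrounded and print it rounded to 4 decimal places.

At z = 0.96 mm: the cube (footprint 21×15) is included at this height; the cube at (4, 8.5) (footprint 19.5×29) is included at this height; Keeping only the common overlap: the 19.5×29 cube at (4, 8.5) partially overlaps the 21×15 cube; clipping to the common part keeps 110.50 mm² — 1 connected region; the cube at (0, 14.5) is absent (z outside [1.5, 15.5]); Merging all regions: only that combined region is present, so the union is just that shape — 1 connected region; (whole slice rotated 20° about Z — lengths, areas and connectivity unchanged). The outline is a single polygon with 4 vertices. Extrusion per mm of travel: 0.4 × 0.24 / (π × 0.875²) = 0.039912. Accumulating E over each segment gives final E = 1.8757.

G0 X-1.37 Y15.46 Z0.96
G1 X0.85 Y9.36 E0.2591
G1 X16.83 Y15.17 E0.9377
G1 X14.60 Y21.28 E1.1973
G1 X-1.37 Y15.46 E1.8757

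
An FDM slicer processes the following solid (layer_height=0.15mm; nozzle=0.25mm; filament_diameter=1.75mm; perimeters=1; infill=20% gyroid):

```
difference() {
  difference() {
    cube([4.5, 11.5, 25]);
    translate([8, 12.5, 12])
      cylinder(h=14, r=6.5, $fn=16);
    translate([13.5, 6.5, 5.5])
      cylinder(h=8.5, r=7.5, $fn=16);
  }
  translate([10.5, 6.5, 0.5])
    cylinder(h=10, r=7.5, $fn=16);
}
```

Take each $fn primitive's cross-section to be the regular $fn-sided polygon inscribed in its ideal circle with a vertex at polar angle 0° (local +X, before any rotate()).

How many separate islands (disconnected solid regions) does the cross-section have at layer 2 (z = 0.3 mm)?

At z = 0.3 mm: the 4.5×11.5 cube contributes its full rectangle; the cylinder at (8, 12.5) does not reach this height (z outside [12, 26]); the cylinder at (13.5, 6.5) is absent (z outside [5.5, 14]); After the difference (first − rest): none of the subtracted shapes is present at this height, so the 4.5×11.5 cube is unchanged — 1 connected region; the cylinder at (10.5, 6.5) does not reach this height (z outside [0.5, 10.5]); Taking the first minus the rest: none of the subtracted shapes is present at this height, so that combined region is unchanged — 1 connected region. Overall, the cross-section is a single solid region. Island count = 1.

1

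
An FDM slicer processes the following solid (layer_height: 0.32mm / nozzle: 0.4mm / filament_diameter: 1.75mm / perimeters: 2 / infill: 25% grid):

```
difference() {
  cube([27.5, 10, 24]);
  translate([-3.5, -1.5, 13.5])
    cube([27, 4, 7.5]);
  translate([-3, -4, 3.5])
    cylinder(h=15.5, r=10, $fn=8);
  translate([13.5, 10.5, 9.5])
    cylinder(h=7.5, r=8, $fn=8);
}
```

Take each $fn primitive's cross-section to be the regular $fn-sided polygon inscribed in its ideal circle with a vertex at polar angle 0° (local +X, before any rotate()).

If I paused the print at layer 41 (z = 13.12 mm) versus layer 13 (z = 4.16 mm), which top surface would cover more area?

layer 13 (z = 4.16 mm)

Layer 41 (z = 13.12): the cube (footprint 27.5×10) is included at this height (area 275.00 mm²); the cube at (-3.5, -1.5) is absent (z outside [13.5, 21]); the cylinder at (-3, -4): section is a regular 8-gon, circumradius r=10 (area = (8/2)·10.000²·sin(360°/8) = 282.84 mm²); the cylinder at (13.5, 10.5): section is a regular 8-gon, circumradius r=8 (area = (8/2)·8.000²·sin(360°/8) = 181.02 mm²); Taking the first minus the rest: starting from the 27.5×10 cube (275.00 mm²), the r=10 cylinder at (-3, -4) partially overlaps it — only the 17.89 mm² overlap (of its 282.84 mm²) is removed, clipping the outline; the r=8 cylinder at (13.5, 10.5) partially overlaps it — only the 82.61 mm² overlap (of its 181.02 mm²) is removed, clipping the outline — area = 174.50 mm². So its area = 174.50 mm². Layer 13 (z = 4.16): the 27.5×10 cube contributes its full rectangle (area 275.00 mm²); the cube at (-3.5, -1.5) does not reach this height (z outside [13.5, 21]); the r=10 cylinder at (-3, -4) contributes a regular 8-gon of circumradius 10 (area = (8/2)·10.000²·sin(360°/8) = 282.84 mm²); the cylinder at (13.5, 10.5) is not intersected at this z (z outside [9.5, 17]); After the difference (first − rest): starting from the 27.5×10 cube (275.00 mm²), the r=10 cylinder at (-3, -4) partially overlaps it — only the 17.89 mm² overlap (of its 282.84 mm²) is removed, clipping the outline — area = 257.11 mm². So its area = 257.11 mm². Layer 13 is larger (257.11 vs 174.50 mm²).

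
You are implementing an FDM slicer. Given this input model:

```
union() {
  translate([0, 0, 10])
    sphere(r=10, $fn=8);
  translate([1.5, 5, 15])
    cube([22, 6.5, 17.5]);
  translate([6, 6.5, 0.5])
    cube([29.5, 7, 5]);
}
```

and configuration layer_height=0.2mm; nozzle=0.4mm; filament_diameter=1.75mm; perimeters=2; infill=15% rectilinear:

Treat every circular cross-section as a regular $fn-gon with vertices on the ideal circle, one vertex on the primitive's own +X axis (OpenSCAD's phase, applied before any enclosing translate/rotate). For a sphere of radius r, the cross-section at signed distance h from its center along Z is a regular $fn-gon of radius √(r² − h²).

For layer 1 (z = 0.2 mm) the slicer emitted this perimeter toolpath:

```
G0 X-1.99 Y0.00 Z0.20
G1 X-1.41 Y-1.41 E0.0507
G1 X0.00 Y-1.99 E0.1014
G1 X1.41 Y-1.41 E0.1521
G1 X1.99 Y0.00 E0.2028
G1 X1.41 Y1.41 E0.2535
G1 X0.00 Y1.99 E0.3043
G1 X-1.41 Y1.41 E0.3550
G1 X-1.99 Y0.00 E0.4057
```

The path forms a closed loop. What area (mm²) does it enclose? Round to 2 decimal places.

11.22 mm²

Apply the shoelace formula to the sequence of (X, Y) vertices; enclosed area = 11.22 mm².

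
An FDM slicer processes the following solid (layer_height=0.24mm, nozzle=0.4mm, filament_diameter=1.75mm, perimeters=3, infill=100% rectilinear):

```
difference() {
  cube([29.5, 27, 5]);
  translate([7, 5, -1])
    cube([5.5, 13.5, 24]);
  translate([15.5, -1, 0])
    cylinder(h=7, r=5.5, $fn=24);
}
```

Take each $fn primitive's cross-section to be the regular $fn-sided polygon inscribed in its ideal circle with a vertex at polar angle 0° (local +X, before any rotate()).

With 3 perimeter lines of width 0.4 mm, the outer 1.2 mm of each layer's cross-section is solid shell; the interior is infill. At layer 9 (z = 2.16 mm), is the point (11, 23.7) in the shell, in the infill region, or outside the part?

infill

At z = 2.16 mm: the cube (footprint 29.5×27) is included at this height; the 5.5×13.5 cube at (7, 5) contributes its full rectangle; the r=5.5 cylinder at (15.5, -1) gives a regular 24-gon of circumradius 5.5 (constant along its height); After the difference (first − rest): starting from the 29.5×27 cube, the 5.5×13.5 cube at (7, 5) lies wholly inside it (removes its full 74.25 mm² and its 38.00 mm outline becomes a hole wall); the r=5.5 cylinder at (15.5, -1) partially overlaps it — only the 36.11 mm² overlap (of its 93.95 mm²) is removed, clipping the outline — 1 connected region with 1 hole. Overall, the cross-section is one region with 1 hole. The nearest boundary edge runs (0.00, 27.00)→(29.50, 27.00); distance from the point to it = 3.30 mm. The point is inside the cross-section and 3.30 mm from the nearest boundary — more than the 1.2 mm shell width (3 × 0.4), so it's in the infill interior.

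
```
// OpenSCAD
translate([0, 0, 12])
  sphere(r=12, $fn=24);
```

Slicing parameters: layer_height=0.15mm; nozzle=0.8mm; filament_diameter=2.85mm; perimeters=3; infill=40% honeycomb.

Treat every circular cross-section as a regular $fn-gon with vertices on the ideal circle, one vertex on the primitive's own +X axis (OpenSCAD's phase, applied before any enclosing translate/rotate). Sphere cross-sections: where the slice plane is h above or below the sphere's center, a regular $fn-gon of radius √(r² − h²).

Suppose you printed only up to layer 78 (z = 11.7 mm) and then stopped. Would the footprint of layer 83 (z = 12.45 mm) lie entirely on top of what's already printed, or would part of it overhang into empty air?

entirely on top

Compare the two slices. At z = 11.7: the sphere: section is a regular 24-gon, circumradius = √(r²−h²) = √(12²−0.3²) = 11.996 (area = (24/2)·11.996²·sin(360°/24) = 446.96 mm²). At z = 12.45: the r=12 sphere contributes a regular 24-gon of circumradius √(12²−0.45²) = 11.992 (area = (24/2)·11.992²·sin(360°/24) = 446.61 mm²). Checking containment: the cross-section at z = 12.45 is a subset of the cross-section at z = 11.7.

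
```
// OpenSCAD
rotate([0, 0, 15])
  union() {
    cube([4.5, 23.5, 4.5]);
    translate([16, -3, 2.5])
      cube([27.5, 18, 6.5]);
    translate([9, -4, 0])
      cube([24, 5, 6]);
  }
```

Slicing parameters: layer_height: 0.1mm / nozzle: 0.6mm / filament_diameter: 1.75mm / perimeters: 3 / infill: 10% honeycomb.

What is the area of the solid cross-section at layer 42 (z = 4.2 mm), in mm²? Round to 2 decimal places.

652.75 mm²

At z = 4.2 mm: the 4.5×23.5 cube contributes its full rectangle (area 105.75 mm²); the cube at (16, -3) (footprint 27.5×18) is included at this height (area 495.00 mm²); the 24×5 cube at (9, -4) contributes its full rectangle (area 120.00 mm²); Combining (union): the regions partially overlap — summed areas 720.75 mm² minus the doubly-counted overlap 68.00 mm² gives 652.75 mm² — area = 652.75 mm²; (rotated 15° about Z; rotation is an isometry so areas/perimeters/island counts are preserved). Overall, the cross-section has 2 separate islands. Net area = 652.75 mm².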